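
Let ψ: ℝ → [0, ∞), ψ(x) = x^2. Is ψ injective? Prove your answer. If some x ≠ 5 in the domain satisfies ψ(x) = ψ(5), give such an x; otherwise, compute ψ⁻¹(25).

ψ(5) = 25 = (−5)^2 = ψ(−5) (since 2 is even), with 5 ≠ −5. So ψ is not injective.
For the follow-up, such an x exists: taking x = −5 ∈ ℝ gives ψ(−5) = 25 = ψ(5) with −5 ≠ 5.

-5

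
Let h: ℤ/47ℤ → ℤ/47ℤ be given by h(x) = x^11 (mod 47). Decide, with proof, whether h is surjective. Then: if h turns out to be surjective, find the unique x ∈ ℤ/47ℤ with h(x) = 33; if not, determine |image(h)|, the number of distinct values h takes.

41

Since 47 is prime, the nonzero elements of ℤ/47ℤ form a cyclic group of order 46.
As gcd(11, 46) = 1, raising to the 11th power is a bijection on this group: if u^11 ≡ v^11 then (uv^{−1})^11 = 1, and the only element of order dividing gcd(11, 46) = 1 is 1, so u = v.
With h(0) = 0 this makes h injective on all of ℤ/47ℤ, hence bijective (finite equal-size domain and codomain). In particular h is surjective.
Since h is surjective, we find the preimage of 33. The inverse of x ↦ x^11 on (ℤ/47ℤ)^× is x ↦ x^21, because 11·21 = 231 = 5·46 + 1 ≡ 1 (mod 46) and x^{46} = 1 for x ≠ 0 (Fermat). So h⁻¹(33) = 33^21 mod 47.
Repeated squaring mod 47: 33^1 ≡ 33, 33^2 ≡ 33² = 1089 ≡ 8, 33^4 ≡ 8² = 64 ≡ 17, 33^8 ≡ 17² = 289 ≡ 7, 33^16 ≡ 7² = 49 ≡ 2. Since 21 = 16 + 4 + 1, 33^21 ≡ 2·17·33: 2·17 = 34, then 34·33 = 1122 ≡ 41. So 33^21 ≡ 41 (mod 47).
Hence h⁻¹(33) = 41.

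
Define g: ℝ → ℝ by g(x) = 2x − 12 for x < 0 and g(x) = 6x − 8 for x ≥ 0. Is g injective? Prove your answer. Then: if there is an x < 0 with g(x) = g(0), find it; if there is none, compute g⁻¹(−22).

Both pieces are strictly increasing (slopes 2 and 6), so each is injective on its own interval.
The left piece maps (−∞, 0) onto (−∞, −12); the right piece maps [0, ∞) onto [−8, ∞).
These images are disjoint, so no value is attained by both pieces. So g is injective.
Because the two images are disjoint, no x < 0 has g(x) = g(0), so we compute g⁻¹(−22): −22 lies in (−∞, −12), so solve 2x − 12 = −22: x = (−22 + 12)/2 = −5.

-5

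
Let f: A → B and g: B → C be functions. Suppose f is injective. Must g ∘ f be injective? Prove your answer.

not injective

No. Take A = B = C = {0, 1}, f = identity (injective), and g(x) = 0 for every x.
Then (g ∘ f)(0) = 0 = (g ∘ f)(1) with 0 ≠ 1, so g ∘ f is not injective.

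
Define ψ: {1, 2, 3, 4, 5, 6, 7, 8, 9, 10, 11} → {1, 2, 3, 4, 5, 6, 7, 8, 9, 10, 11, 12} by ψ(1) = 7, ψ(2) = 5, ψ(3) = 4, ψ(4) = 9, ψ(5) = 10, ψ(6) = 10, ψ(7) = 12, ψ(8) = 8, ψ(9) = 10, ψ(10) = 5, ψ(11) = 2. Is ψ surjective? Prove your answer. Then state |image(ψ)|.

8

No element maps to 1, so ψ is not surjective.
The image of ψ is {2, 4, 5, 7, 8, 9, 10, 12}, which has 8 elements.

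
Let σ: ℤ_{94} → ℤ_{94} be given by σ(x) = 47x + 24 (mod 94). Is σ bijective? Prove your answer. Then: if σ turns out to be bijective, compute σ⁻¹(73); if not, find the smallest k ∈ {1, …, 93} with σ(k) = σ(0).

We have gcd(47, 94) = 47 > 1. Taking s = 0 and t = 2: σ(0) = 24 and σ(2) = 47·2 + 24 = 118 ≡ 24 (mod 94).
So σ(0) = σ(2) while 0 ≠ 2, thus σ is not injective, hence not bijective.
Since σ is not bijective, we find the least positive k with σ(k) = σ(0): this means 47k ≡ 0 (mod 94), i.e. 94 ∣ 47k. Since gcd(47, 94) = 47, dividing through by 47 this holds exactly when 2 ∣ k.
The smallest positive such k is 2.

2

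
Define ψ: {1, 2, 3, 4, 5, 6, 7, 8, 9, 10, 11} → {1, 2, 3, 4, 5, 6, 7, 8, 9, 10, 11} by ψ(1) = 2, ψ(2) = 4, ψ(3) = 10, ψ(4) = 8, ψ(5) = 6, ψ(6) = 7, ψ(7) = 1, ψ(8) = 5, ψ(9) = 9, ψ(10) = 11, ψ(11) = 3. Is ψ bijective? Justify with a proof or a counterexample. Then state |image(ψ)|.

11

The values 2, 4, 10, 8, 6, 7, 1, 5, 9, 11, 3 are a permutation of {1, 2, 3, 4, 5, 6, 7, 8, 9, 10, 11}: each element appears exactly once.
So ψ is injective and surjective, hence bijective.
The image of ψ is {1, 2, 3, 4, 5, 6, 7, 8, 9, 10, 11}, which has 11 elements.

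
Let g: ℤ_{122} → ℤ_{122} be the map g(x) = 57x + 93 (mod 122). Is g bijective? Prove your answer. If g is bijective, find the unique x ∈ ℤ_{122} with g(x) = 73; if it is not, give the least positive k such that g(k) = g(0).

66

By definition, g is injective if g(u) = g(v) implies u = v.
If g(u) = g(v), then 57u ≡ 57v (mod 122). Because gcd(57, 122) = 1, we may cancel 57 to get u ≡ v (mod 122).
We now compute 57⁻¹ mod 122 explicitly. Euclid's algorithm: 122 = 2·57 + 8, 57 = 7·8 + 1; back-substituting gives 1 = 15·57 − 7·122, so 57⁻¹ ≡ 15 (mod 122).
For any y ∈ ℤ_{122}, x = 15(y − 93) mod 122 satisfies g(x) = 57·15(y − 93) + 93 ≡ y (since 57·15 ≡ 1 mod 122). So every y has a preimage.
So g is bijective.
Since g is bijective, we find g⁻¹(73): we need 57x ≡ 73 − 93 ≡ 102 (mod 122). Using 57⁻¹ = 15: x ≡ 15·102 = 1530 = 12·122 + 66, so x = 66.
Check: g(66) = 57·66 + 93 = 3855 = 31·122 + 73 ≡ 73 (mod 122).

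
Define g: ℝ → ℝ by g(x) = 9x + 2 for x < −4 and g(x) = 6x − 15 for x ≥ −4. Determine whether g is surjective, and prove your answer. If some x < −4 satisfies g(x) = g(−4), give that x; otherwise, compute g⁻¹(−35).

Both pieces are strictly increasing (slopes 9 and 6), so each is injective on its own interval.
The left piece maps (−∞, −4) onto (−∞, −34); the right piece maps [−4, ∞) onto [−39, ∞).
The union (−∞, −34) ∪ [−39, ∞) covers ℝ, so g is surjective.
For the follow-up: the images overlap, so an x < −4 with g(x) = g(−4) exists. g(−4) = −39; solving 9x + 2 = −39 for x < −4 gives x = (−39 − 2)/9 = −41/9.

-41/9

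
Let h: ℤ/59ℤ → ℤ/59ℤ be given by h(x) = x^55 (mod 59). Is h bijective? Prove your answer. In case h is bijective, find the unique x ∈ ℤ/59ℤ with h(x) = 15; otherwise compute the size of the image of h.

28

Since 59 is prime, the nonzero elements of ℤ/59ℤ form a cyclic group of order 58.
As gcd(55, 58) = 1, raising to the 55th power is a bijection on this group: if x_1^55 ≡ x_2^55 then (x_1x_2^{−1})^55 = 1, and the only element of order dividing gcd(55, 58) = 1 is 1, so x_1 = x_2.
With h(0) = 0 this makes h injective on all of ℤ/59ℤ, hence bijective (finite equal-size domain and codomain). In particular h is bijective.
Since h is bijective, we find the preimage of 15. The inverse of x ↦ x^55 on (ℤ/59ℤ)^× is x ↦ x^19, because 55·19 = 1045 = 18·58 + 1 ≡ 1 (mod 58) and x^{58} = 1 for x ≠ 0 (Fermat). So h⁻¹(15) = 15^19 mod 59.
Repeated squaring mod 59: 15^1 ≡ 15, 15^2 ≡ 15² = 225 ≡ 48, 15^4 ≡ 48² = 2304 ≡ 3, 15^8 ≡ 3² = 9, 15^16 ≡ 9² = 81 ≡ 22. Since 19 = 16 + 2 + 1, 15^19 ≡ 22·48·15: 22·48 = 1056 ≡ 53, then 53·15 = 795 ≡ 28. So 15^19 ≡ 28 (mod 59).
Hence h⁻¹(15) = 28.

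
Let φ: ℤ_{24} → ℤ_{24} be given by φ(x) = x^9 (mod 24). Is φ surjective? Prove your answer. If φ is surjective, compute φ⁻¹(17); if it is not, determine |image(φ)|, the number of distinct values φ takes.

15

φ(0) = 0^9 = 0.
φ(6): Repeated squaring mod 24: 6^1 ≡ 6, 6^2 ≡ 6² = 36 ≡ 12, 6^4 ≡ 12² = 144 ≡ 0, 6^8 ≡ 0² = 0. Since 9 = 8 + 1, 6^9 ≡ 0·6: 0·6 = 0. So 6^9 ≡ 0 (mod 24).
So φ(0) = φ(6) = 0 while 0 ≠ 6, so φ is not injective.
A non-injective map from the 24-element set ℤ_{24} to itself takes at most 23 distinct values, so it cannot be surjective. So φ is not surjective.
Since φ is not surjective, we determine |image(φ)|. Computing x^9 mod 24 for each x (by repeated squaring, reducing mod 24 at every step), the values φ(0), φ(1), …, φ(23) are: 0, 1, 8, 3, 16, 5, 0, 7, 8, 9, 16, 11, 0, 13, 8, 15, 16, 17, 0, 19, 8, 21, 16, 23.
The distinct values are {0, 1, 3, 5, 7, 8, 9, 11, 13, 15, 16, 17, 19, 21, 23}; there are 15 of them.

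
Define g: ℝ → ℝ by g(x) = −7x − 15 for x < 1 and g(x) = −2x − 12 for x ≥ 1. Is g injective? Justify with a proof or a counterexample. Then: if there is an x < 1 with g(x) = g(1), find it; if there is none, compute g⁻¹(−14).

-1/7

Both pieces are strictly decreasing (slopes −7 and −2), so each is injective on its own interval.
The left piece maps (−∞, 1) onto (−22, ∞); the right piece maps [1, ∞) onto (−∞, −14].
These images overlap. In particular g(1) = −14 (right piece), and solving −7x − 15 = −14 on the left piece gives x = −1/7 < 1.
So g(−1/7) = g(1) with −1/7 ≠ 1, and g is not injective. This x = −1/7 is the requested value below 1.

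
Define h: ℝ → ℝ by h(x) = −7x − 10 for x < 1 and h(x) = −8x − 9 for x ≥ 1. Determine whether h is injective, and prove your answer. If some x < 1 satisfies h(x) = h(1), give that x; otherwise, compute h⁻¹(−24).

15/8

Both pieces are strictly decreasing (slopes −7 and −8), so each is injective on its own interval.
The left piece maps (−∞, 1) onto (−17, ∞); the right piece maps [1, ∞) onto (−∞, −17].
These images are disjoint, so no value is attained by both pieces. Hence h is injective.
Because the two images are disjoint, no x < 1 has h(x) = h(1), so we compute h⁻¹(−24): −24 lies in (−∞, −17], so solve −8x − 9 = −24: x = (−24 + 9)/(−8) = 15/8.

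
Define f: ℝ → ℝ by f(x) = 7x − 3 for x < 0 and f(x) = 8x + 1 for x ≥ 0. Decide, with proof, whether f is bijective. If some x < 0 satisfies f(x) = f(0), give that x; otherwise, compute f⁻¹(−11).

-8/7

Both pieces are strictly increasing (slopes 7 and 8), so each is injective on its own interval.
The left piece maps (−∞, 0) onto (−∞, −3); the right piece maps [0, ∞) onto [1, ∞).
The images leave a gap (−3 has no preimage), so f is not surjective, hence not bijective.
Because the two images are disjoint, no x < 0 has f(x) = f(0), so we compute f⁻¹(−11): −11 lies in (−∞, −3), so solve 7x − 3 = −11: x = (−11 + 3)/7 = −8/7.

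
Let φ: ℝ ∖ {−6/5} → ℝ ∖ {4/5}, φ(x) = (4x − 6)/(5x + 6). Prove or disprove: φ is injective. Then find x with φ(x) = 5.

Suppose φ(x_1) = φ(x_2). Cross-multiplying: (4x_1 − 6)(5x_2 + 6) = (4x_2 − 6)(5x_1 + 6).
Expanding both sides and cancelling the symmetric terms leaves 54·(x_1 − x_2) = 0. Since 54 ≠ 0, x_1 = x_2. So φ is injective.
Solving φ(x) = 5: cross-multiplying gives 4x − 6 = 5(5x + 6), which rearranges to −21x = 36, so x = −12/7.

-12/7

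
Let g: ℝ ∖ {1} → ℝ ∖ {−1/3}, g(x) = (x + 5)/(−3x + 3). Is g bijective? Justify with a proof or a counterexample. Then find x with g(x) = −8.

29/23

Suppose g(u) = g(v). Cross-multiplying: (u + 5)(−3v + 3) = (v + 5)(−3u + 3).
Expanding both sides and cancelling the symmetric terms leaves 18·(u − v) = 0. Since 18 ≠ 0, u = v. So g is injective.
For any y ≠ −1/3, solving y(−3x + 3) = x + 5 for x gives a well-defined x ≠ 1. So g is surjective.
Hence g is bijective.
Solving g(x) = −8: cross-multiplying gives x + 5 = −8(−3x + 3), which rearranges to −23x = −29, so x = 29/23.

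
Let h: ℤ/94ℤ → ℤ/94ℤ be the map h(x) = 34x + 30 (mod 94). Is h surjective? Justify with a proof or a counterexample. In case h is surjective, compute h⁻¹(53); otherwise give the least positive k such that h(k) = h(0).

47

Recall that h is surjective if every y in the codomain equals h(x) for some x in the domain.
Since gcd(34, 94) = 2, we have 34x ≡ 0 (mod 2) for all x, so h(x) ≡ 0 (mod 2).
But 1 ≢ 0 (mod 2), so 1 ∈ ℤ/94ℤ has no preimage. Hence h is not surjective.
Since h is not surjective, we find the least positive k with h(k) = h(0): this means 34k ≡ 0 (mod 94), i.e. 94 ∣ 34k. Since gcd(34, 94) = 2, dividing through by 2 this holds exactly when 47 ∣ 17k, and as gcd(17, 47) = 1, exactly when 47 ∣ k.
The smallest positive such k is 47.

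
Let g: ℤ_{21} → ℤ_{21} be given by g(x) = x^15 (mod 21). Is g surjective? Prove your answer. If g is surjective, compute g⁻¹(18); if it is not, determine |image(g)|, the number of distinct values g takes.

g(1) = 1^15 = 1.
g(4): Repeated squaring mod 21: 4^1 ≡ 4, 4^2 ≡ 4² = 16, 4^4 ≡ 16² = 256 ≡ 4, 4^8 ≡ 4² = 16. Since 15 = 8 + 4 + 2 + 1, 4^15 ≡ 16·4·16·4: 16·4 = 64 ≡ 1, then 1·16 = 16, then 16·4 = 64 ≡ 1. So 4^15 ≡ 1 (mod 21).
So g(1) = g(4) = 1 while 1 ≠ 4, thus g is not injective.
A non-injective map from the 21-element set ℤ_{21} to itself takes at most 20 distinct values, so it cannot be surjective. So g is not surjective.
Since g is not surjective, we determine |image(g)|. Computing x^15 mod 21 for each x (by repeated squaring, reducing mod 21 at every step), the values g(0), g(1), …, g(20) are: 0, 1, 8, 6, 1, 20, 6, 7, 8, 15, 13, 8, 6, 13, 14, 15, 1, 20, 15, 13, 20.
The distinct values are {0, 1, 6, 7, 8, 13, 14, 15, 20}; there are 9 of them.

9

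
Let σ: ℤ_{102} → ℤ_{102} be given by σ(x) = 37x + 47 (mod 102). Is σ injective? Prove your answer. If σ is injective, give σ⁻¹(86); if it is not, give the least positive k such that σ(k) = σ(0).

81

If σ(a) = σ(b), then 37a ≡ 37b (mod 102). Because gcd(37, 102) = 1, we may cancel 37 to get a ≡ b (mod 102).
Hence σ is injective.
We now compute 37⁻¹ mod 102 explicitly. Euclid's algorithm: 102 = 2·37 + 28, 37 = 1·28 + 9, 28 = 3·9 + 1; back-substituting gives 1 = 91·37 − 33·102, so 37⁻¹ ≡ 91 (mod 102).
Since σ is injective, we find σ⁻¹(86): we need 37x ≡ 86 − 47 ≡ 39 (mod 102). Using 37⁻¹ = 91: x ≡ 91·39 = 3549 = 34·102 + 81, so x = 81.
Check: σ(81) = 37·81 + 47 = 3044 = 29·102 + 86 ≡ 86 (mod 102).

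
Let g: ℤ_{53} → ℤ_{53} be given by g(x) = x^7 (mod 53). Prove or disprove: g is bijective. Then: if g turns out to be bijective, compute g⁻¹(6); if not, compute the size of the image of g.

17

Since 53 is prime, the nonzero elements of ℤ_{53} form a cyclic group of order 52.
As gcd(7, 52) = 1, raising to the 7th power is a bijection on this group: if a^7 ≡ b^7 then (ab^{−1})^7 = 1, and the only element of order dividing gcd(7, 52) = 1 is 1, so a = b.
With g(0) = 0 this makes g injective on all of ℤ_{53}, hence bijective (finite equal-size domain and codomain). In particular g is bijective.
Since g is bijective, we find the preimage of 6. The inverse of x ↦ x^7 on (ℤ_{53})^× is x ↦ x^15, because 7·15 = 105 = 2·52 + 1 ≡ 1 (mod 52) and x^{52} = 1 for x ≠ 0 (Fermat). So g⁻¹(6) = 6^15 mod 53.
Repeated squaring mod 53: 6^1 ≡ 6, 6^2 ≡ 6² = 36, 6^4 ≡ 36² = 1296 ≡ 24, 6^8 ≡ 24² = 576 ≡ 46. Since 15 = 8 + 4 + 2 + 1, 6^15 ≡ 46·24·36·6: 46·24 = 1104 ≡ 44, then 44·36 = 1584 ≡ 47, then 47·6 = 282 ≡ 17. So 6^15 ≡ 17 (mod 53).
Hence g⁻¹(6) = 17.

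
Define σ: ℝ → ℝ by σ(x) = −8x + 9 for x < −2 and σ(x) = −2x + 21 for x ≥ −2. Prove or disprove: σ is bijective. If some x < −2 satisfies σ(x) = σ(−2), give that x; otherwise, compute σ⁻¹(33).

Both pieces are strictly decreasing (slopes −8 and −2), so each is injective on its own interval.
The left piece maps (−∞, −2) onto (25, ∞); the right piece maps [−2, ∞) onto (−∞, 25].
Since 25 = 25, the images partition ℝ: σ is injective and surjective, hence bijective.
Because the two images are disjoint, no x < −2 has σ(x) = σ(−2), so we compute σ⁻¹(33): 33 lies in (25, ∞), so solve −8x + 9 = 33: x = (33 − 9)/(−8) = −3.

-3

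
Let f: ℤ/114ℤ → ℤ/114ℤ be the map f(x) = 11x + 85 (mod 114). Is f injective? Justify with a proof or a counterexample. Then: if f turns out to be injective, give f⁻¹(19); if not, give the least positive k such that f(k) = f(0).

By definition, f is injective when f(a) = f(b) forces a = b.
Suppose f(a) = f(b) in ℤ/114ℤ. Then 11a + 85 ≡ 11b + 85 (mod 114), hence 11(a − b) ≡ 0 (mod 114).
Since gcd(11, 114) = 1, 11 is invertible modulo 114, hence a − b ≡ 0 (mod 114), i.e. a = b.
So f is injective.
We now compute 11⁻¹ mod 114 explicitly. Euclid's algorithm: 114 = 10·11 + 4, 11 = 2·4 + 3, 4 = 1·3 + 1; back-substituting gives 1 = 83·11 − 8·114, so 11⁻¹ ≡ 83 (mod 114).
Since f is injective, we compute f⁻¹(19): solve 11x + 85 ≡ 19 (mod 114), i.e. 11x ≡ 48 (mod 114).
Multiplying by 11⁻¹ = 83 gives x ≡ 83·48 = 3984 = 34·114 + 108 ≡ 108 (mod 114).
Check: f(108) = 11·108 + 85 = 1273 = 11·114 + 19 ≡ 19 (mod 114).

108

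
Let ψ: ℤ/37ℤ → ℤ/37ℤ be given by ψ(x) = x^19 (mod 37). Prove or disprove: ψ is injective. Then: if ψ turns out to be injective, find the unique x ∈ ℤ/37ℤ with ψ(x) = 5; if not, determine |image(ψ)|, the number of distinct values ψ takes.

32

Since 37 is prime, the nonzero elements of ℤ/37ℤ form a cyclic group of order 36.
As gcd(19, 36) = 1, raising to the 19th power is a bijection on this group: if x_1^19 ≡ x_2^19 then (x_1x_2^{−1})^19 = 1, and the only element of order dividing gcd(19, 36) = 1 is 1, so x_1 = x_2.
With ψ(0) = 0 this makes ψ injective on all of ℤ/37ℤ, hence bijective (finite equal-size domain and codomain). In particular ψ is injective.
Since ψ is injective, we find the preimage of 5. The inverse of x ↦ x^19 on (ℤ/37ℤ)^× is x ↦ x^19, because 19·19 = 361 = 10·36 + 1 ≡ 1 (mod 36) and x^{36} = 1 for x ≠ 0 (Fermat). So ψ⁻¹(5) = 5^19 mod 37.
Repeated squaring mod 37: 5^1 ≡ 5, 5^2 ≡ 5² = 25, 5^4 ≡ 25² = 625 ≡ 33, 5^8 ≡ 33² = 1089 ≡ 16, 5^16 ≡ 16² = 256 ≡ 34. Since 19 = 16 + 2 + 1, 5^19 ≡ 34·25·5: 34·25 = 850 ≡ 36, then 36·5 = 180 ≡ 32. So 5^19 ≡ 32 (mod 37).
Hence ψ⁻¹(5) = 32.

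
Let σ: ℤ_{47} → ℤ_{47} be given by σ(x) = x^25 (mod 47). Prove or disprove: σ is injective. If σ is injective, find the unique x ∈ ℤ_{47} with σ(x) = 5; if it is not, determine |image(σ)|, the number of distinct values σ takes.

Since 47 is prime, the nonzero elements of ℤ_{47} form a cyclic group of order 46.
As gcd(25, 46) = 1, raising to the 25th power is a bijection on this group: if a^25 ≡ b^25 then (ab^{−1})^25 = 1, and the only element of order dividing gcd(25, 46) = 1 is 1, so a = b.
With σ(0) = 0 this makes σ injective on all of ℤ_{47}, hence bijective (finite equal-size domain and codomain). In particular σ is injective.
Since σ is injective, we find the preimage of 5. The inverse of x ↦ x^25 on (ℤ_{47})^× is x ↦ x^35, because 25·35 = 875 = 19·46 + 1 ≡ 1 (mod 46) and x^{46} = 1 for x ≠ 0 (Fermat). So σ⁻¹(5) = 5^35 mod 47.
Repeated squaring mod 47: 5^1 ≡ 5, 5^2 ≡ 5² = 25, 5^4 ≡ 25² = 625 ≡ 14, 5^8 ≡ 14² = 196 ≡ 8, 5^16 ≡ 8² = 64 ≡ 17, 5^32 ≡ 17² = 289 ≡ 7. Since 35 = 32 + 2 + 1, 5^35 ≡ 7·25·5: 7·25 = 175 ≡ 34, then 34·5 = 170 ≡ 29. So 5^35 ≡ 29 (mod 47).
Hence σ⁻¹(5) = 29.

29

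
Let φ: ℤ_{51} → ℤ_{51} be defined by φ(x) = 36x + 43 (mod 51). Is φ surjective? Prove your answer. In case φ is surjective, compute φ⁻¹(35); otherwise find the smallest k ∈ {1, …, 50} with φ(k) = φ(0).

17

Since gcd(36, 51) = 3, we have 36x ≡ 0 (mod 3) for all x, so φ(x) ≡ 1 (mod 3).
But 0 ≢ 1 (mod 3), so 0 ∈ ℤ_{51} has no preimage. Therefore φ is not surjective.
Since φ is not surjective, we find the least positive k with φ(k) = φ(0): this means 36k ≡ 0 (mod 51), i.e. 51 ∣ 36k. Since gcd(36, 51) = 3, dividing through by 3 this holds exactly when 17 ∣ 12k, and as gcd(12, 17) = 1, exactly when 17 ∣ k.
The smallest positive such k is 17.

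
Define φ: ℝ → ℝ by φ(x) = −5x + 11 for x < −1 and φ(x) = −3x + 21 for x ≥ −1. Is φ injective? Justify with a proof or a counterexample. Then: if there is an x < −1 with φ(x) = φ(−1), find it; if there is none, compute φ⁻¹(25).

-13/5

Both pieces are strictly decreasing (slopes −5 and −3), so each is injective on its own interval.
The left piece maps (−∞, −1) onto (16, ∞); the right piece maps [−1, ∞) onto (−∞, 24].
These images overlap. In particular φ(−1) = 24 (right piece), and solving −5x + 11 = 24 on the left piece gives x = −13/5 < −1.
So φ(−13/5) = φ(−1) with −13/5 ≠ −1, and φ is not injective. This x = −13/5 is the requested value below −1.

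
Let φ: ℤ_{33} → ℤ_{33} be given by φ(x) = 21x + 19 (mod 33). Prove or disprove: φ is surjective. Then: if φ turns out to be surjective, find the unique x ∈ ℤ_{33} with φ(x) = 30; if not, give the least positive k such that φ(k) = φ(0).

Recall: surjectivity means every element of the codomain has a preimage under φ.
Since gcd(21, 33) = 3, we have 21x ≡ 0 (mod 3) for all x, so φ(x) ≡ 1 (mod 3).
But 0 ≢ 1 (mod 3), so 0 ∈ ℤ_{33} has no preimage. Therefore φ is not surjective.
Since φ is not surjective, we find the least positive k with φ(k) = φ(0): this means 21k ≡ 0 (mod 33), i.e. 33 ∣ 21k. Since gcd(21, 33) = 3, dividing through by 3 this holds exactly when 11 ∣ 7k, and as gcd(7, 11) = 1, exactly when 11 ∣ k.
The smallest positive such k is 11.

11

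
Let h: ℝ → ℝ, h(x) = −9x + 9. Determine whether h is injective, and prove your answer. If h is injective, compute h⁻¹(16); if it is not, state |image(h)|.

Suppose h(u) = h(v). Then −9u + 9 = −9v + 9, hence −9u = −9v, therefore u = v.
Therefore h is injective.
Since h is injective, we compute h⁻¹(16) = (16 − 9)/(−9) = −7/9.

-7/9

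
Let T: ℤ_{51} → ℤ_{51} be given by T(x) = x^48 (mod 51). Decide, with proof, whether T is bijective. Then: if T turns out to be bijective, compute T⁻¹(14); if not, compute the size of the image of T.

4

T(1) = 1^48 = 1.
T(2): Repeated squaring mod 51: 2^1 ≡ 2, 2^2 ≡ 2² = 4, 2^4 ≡ 4² = 16, 2^8 ≡ 16² = 256 ≡ 1, 2^16 ≡ 1² = 1, 2^32 ≡ 1² = 1. Since 48 = 32 + 16, 2^48 ≡ 1·1: 1·1 = 1. So 2^48 ≡ 1 (mod 51).
So T(1) = T(2) = 1 while 1 ≠ 2, so T is not injective, hence not bijective.
Since T is not bijective, we determine |image(T)|. Computing x^48 mod 51 for each x (by repeated squaring, reducing mod 51 at every step), the values T(0), T(1), …, T(50) are: 0, 1, 1, 18, 1, 1, 18, 1, 1, 18, 1, 1, 18, 1, 1, 18, 1, 34, 18, 1, 1, 18, 1, 1, 18, 1, 1, 18, 1, 1, 18, 1, 1, 18, 34, 1, 18, 1, 1, 18, 1, 1, 18, 1, 1, 18, 1, 1, 18, 1, 1.
The distinct values are {0, 1, 18, 34}; there are 4 of them.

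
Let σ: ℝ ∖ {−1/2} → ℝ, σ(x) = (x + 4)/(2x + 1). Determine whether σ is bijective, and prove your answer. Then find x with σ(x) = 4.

If σ(x) = 1/2, cross-multiplying gives 2(x + 4) = 1(2x + 1), which simplifies to 8 = 1 — false.  So 1/2 has no preimage and σ is not surjective.
So σ is not bijective.
Solving σ(x) = 4: cross-multiplying gives x + 4 = 4(2x + 1), which rearranges to −7x = 0, so x = 0.

0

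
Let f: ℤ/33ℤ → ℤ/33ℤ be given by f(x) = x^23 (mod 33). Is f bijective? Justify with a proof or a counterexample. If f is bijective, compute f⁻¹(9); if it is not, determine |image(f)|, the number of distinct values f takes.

Computing x^23 mod 33 for each x (by repeated squaring, reducing mod 33 at every step), the values f(0), f(1), …, f(32) are: 0, 1, 8, 27, 31, 26, 18, 13, 17, 3, 10, 11, 12, 19, 5, 9, 4, 29, 24, 28, 14, 21, 22, 23, 30, 16, 20, 15, 7, 2, 6, 25, 32.
Every element of ℤ/33ℤ appears exactly once in this list, so f is a bijection, and in particular bijective.
Since f is bijective, we read off the preimage of 9 from the same table: f(15) = 9, so f⁻¹(9) = 15.

15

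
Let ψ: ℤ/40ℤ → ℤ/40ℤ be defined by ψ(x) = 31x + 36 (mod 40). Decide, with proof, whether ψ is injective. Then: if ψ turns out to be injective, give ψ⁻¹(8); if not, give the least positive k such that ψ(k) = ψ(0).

12

Suppose ψ(x_1) = ψ(x_2) in ℤ/40ℤ. Then 31x_1 + 36 ≡ 31x_2 + 36 (mod 40), hence 31(x_1 − x_2) ≡ 0 (mod 40).
Since gcd(31, 40) = 1, 31 is invertible modulo 40, thus x_1 − x_2 ≡ 0 (mod 40), i.e. x_1 = x_2.
Therefore ψ is injective.
We now compute 31⁻¹ mod 40 explicitly. Euclid's algorithm: 40 = 1·31 + 9, 31 = 3·9 + 4, 9 = 2·4 + 1; back-substituting gives 1 = 31·31 − 24·40, so 31⁻¹ ≡ 31 (mod 40).
Since ψ is injective, we find ψ⁻¹(8): we need 31x ≡ 8 − 36 ≡ 12 (mod 40). Using 31⁻¹ = 31: x ≡ 31·12 = 372 = 9·40 + 12, so x = 12.
Check: ψ(12) = 31·12 + 36 = 408 = 10·40 + 8 ≡ 8 (mod 40).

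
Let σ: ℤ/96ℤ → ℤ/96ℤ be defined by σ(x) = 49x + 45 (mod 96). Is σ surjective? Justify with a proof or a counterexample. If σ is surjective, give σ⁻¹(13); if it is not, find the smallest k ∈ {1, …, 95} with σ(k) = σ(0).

Recall that σ is surjective if every y in the codomain equals σ(x) for some x in the domain.
Since gcd(49, 96) = 1, 49 is invertible modulo 96. Euclid's algorithm: 96 = 1·49 + 47, 49 = 1·47 + 2, 47 = 23·2 + 1; back-substituting gives 1 = 49·49 − 25·96, so 49⁻¹ ≡ 49 (mod 96).
For any y ∈ ℤ/96ℤ, x = 49(y − 45) mod 96 satisfies σ(x) = 49·49(y − 45) + 45 ≡ y (since 49·49 ≡ 1 mod 96). So every y has a preimage.
Thus σ is surjective.
Since σ is surjective, we compute σ⁻¹(13): solve 49x + 45 ≡ 13 (mod 96), i.e. 49x ≡ 64 (mod 96).
Multiplying by 49⁻¹ = 49 gives x ≡ 49·64 = 3136 = 32·96 + 64 ≡ 64 (mod 96).
Check: σ(64) = 49·64 + 45 = 3181 = 33·96 + 13 ≡ 13 (mod 96).

64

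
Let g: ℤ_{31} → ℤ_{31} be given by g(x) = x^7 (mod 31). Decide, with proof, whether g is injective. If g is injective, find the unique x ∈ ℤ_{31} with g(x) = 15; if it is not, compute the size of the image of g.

Since 31 is prime, the nonzero elements of ℤ_{31} form a cyclic group of order 30.
As gcd(7, 30) = 1, raising to the 7th power is a bijection on this group: if a^7 ≡ b^7 then (ab^{−1})^7 = 1, and the only element of order dividing gcd(7, 30) = 1 is 1, so a = b.
With g(0) = 0 this makes g injective on all of ℤ_{31}, hence bijective (finite equal-size domain and codomain). In particular g is injective.
Since g is injective, we find the preimage of 15. The inverse of x ↦ x^7 on (ℤ_{31})^× is x ↦ x^13, because 7·13 = 91 = 3·30 + 1 ≡ 1 (mod 30) and x^{30} = 1 for x ≠ 0 (Fermat). So g⁻¹(15) = 15^13 mod 31.
Repeated squaring mod 31: 15^1 ≡ 15, 15^2 ≡ 15² = 225 ≡ 8, 15^4 ≡ 8² = 64 ≡ 2, 15^8 ≡ 2² = 4. Since 13 = 8 + 4 + 1, 15^13 ≡ 4·2·15: 4·2 = 8, then 8·15 = 120 ≡ 27. So 15^13 ≡ 27 (mod 31).
Hence g⁻¹(15) = 27.

27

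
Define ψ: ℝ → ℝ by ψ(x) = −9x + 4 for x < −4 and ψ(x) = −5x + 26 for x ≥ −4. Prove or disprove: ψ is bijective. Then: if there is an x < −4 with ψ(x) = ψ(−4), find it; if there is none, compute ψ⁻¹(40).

Both pieces are strictly decreasing (slopes −9 and −5), so each is injective on its own interval.
The left piece maps (−∞, −4) onto (40, ∞); the right piece maps [−4, ∞) onto (−∞, 46].
These images overlap. In particular ψ(−4) = 46 (right piece), and solving −9x + 4 = 46 on the left piece gives x = −14/3 < −4.
So ψ(−14/3) = ψ(−4) with −14/3 ≠ −4, and ψ is not injective, hence not bijective. This x = −14/3 is the requested value below −4.

-14/3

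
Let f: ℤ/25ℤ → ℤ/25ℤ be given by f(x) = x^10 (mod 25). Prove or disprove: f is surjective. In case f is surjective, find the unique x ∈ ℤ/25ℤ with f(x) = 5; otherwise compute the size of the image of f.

f(2): Repeated squaring mod 25: 2^1 ≡ 2, 2^2 ≡ 2² = 4, 2^4 ≡ 4² = 16, 2^8 ≡ 16² = 256 ≡ 6. Since 10 = 8 + 2, 2^10 ≡ 6·4: 6·4 = 24. So 2^10 ≡ 24 (mod 25).
f(3): Repeated squaring mod 25: 3^1 ≡ 3, 3^2 ≡ 3² = 9, 3^4 ≡ 9² = 81 ≡ 6, 3^8 ≡ 6² = 36 ≡ 11. Since 10 = 8 + 2, 3^10 ≡ 11·9: 11·9 = 99 ≡ 24. So 3^10 ≡ 24 (mod 25).
So f(2) = f(3) = 24 while 2 ≠ 3, thus f is not injective.
A non-injective map from the 25-element set ℤ/25ℤ to itself takes at most 24 distinct values, so it cannot be surjective. Hence f is not surjective.
Since f is not surjective, we determine |image(f)|. Computing x^10 mod 25 for each x (by repeated squaring, reducing mod 25 at every step), the values f(0), f(1), …, f(24) are: 0, 1, 24, 24, 1, 0, 1, 24, 24, 1, 0, 1, 24, 24, 1, 0, 1, 24, 24, 1, 0, 1, 24, 24, 1.
The distinct values are {0, 1, 24}; there are 3 of them.

3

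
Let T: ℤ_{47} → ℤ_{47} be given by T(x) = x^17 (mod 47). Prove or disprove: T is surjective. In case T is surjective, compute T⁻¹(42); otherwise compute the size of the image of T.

37

Since 47 is prime, the nonzero elements of ℤ_{47} form a cyclic group of order 46.
As gcd(17, 46) = 1, raising to the 17th power is a bijection on this group: if u^17 ≡ v^17 then (uv^{−1})^17 = 1, and the only element of order dividing gcd(17, 46) = 1 is 1, so u = v.
With T(0) = 0 this makes T injective on all of ℤ_{47}, hence bijective (finite equal-size domain and codomain). In particular T is surjective.
Since T is surjective, we find the preimage of 42. The inverse of x ↦ x^17 on (ℤ_{47})^× is x ↦ x^19, because 17·19 = 323 = 7·46 + 1 ≡ 1 (mod 46) and x^{46} = 1 for x ≠ 0 (Fermat). So T⁻¹(42) = 42^19 mod 47.
Repeated squaring mod 47: 42^1 ≡ 42, 42^2 ≡ 42² = 1764 ≡ 25, 42^4 ≡ 25² = 625 ≡ 14, 42^8 ≡ 14² = 196 ≡ 8, 42^16 ≡ 8² = 64 ≡ 17. Since 19 = 16 + 2 + 1, 42^19 ≡ 17·25·42: 17·25 = 425 ≡ 2, then 2·42 = 84 ≡ 37. So 42^19 ≡ 37 (mod 47).
Hence T⁻¹(42) = 37.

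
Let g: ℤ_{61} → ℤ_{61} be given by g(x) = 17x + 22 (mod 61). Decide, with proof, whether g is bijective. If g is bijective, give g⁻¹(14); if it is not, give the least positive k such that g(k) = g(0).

39

Suppose g(a) = g(b) in ℤ_{61}. Then 17a + 22 ≡ 17b + 22 (mod 61), thus 17(a − b) ≡ 0 (mod 61).
Since gcd(17, 61) = 1, 17 is invertible modulo 61, therefore a − b ≡ 0 (mod 61), i.e. a = b.
We now compute 17⁻¹ mod 61 explicitly. Euclid's algorithm: 61 = 3·17 + 10, 17 = 1·10 + 7, 10 = 1·7 + 3, 7 = 2·3 + 1; back-substituting gives 1 = 18·17 − 5·61, so 17⁻¹ ≡ 18 (mod 61).
For any y ∈ ℤ_{61}, x = 18(y − 22) mod 61 satisfies g(x) = 17·18(y − 22) + 22 ≡ y (since 17·18 ≡ 1 mod 61). So every y has a preimage.
Thus g is bijective.
Since g is bijective, we find g⁻¹(14): we need 17x ≡ 14 − 22 ≡ 53 (mod 61). Using 17⁻¹ = 18: x ≡ 18·53 = 954 = 15·61 + 39, so x = 39.
Check: g(39) = 17·39 + 22 = 685 = 11·61 + 14 ≡ 14 (mod 61).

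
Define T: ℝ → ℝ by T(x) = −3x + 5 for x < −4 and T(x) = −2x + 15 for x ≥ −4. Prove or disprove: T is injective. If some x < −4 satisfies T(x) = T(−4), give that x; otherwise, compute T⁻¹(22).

Both pieces are strictly decreasing (slopes −3 and −2), so each is injective on its own interval.
The left piece maps (−∞, −4) onto (17, ∞); the right piece maps [−4, ∞) onto (−∞, 23].
These images overlap. In particular T(−4) = 23 (right piece), and solving −3x + 5 = 23 on the left piece gives x = −6 < −4.
So T(−6) = T(−4) with −6 ≠ −4, and T is not injective. This x = −6 is the requested value below −4.

-6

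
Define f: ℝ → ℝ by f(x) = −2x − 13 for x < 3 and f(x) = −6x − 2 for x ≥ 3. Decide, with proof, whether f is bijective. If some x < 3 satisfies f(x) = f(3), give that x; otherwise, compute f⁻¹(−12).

Both pieces are strictly decreasing (slopes −2 and −6), so each is injective on its own interval.
The left piece maps (−∞, 3) onto (−19, ∞); the right piece maps [3, ∞) onto (−∞, −20].
The images leave a gap (−19 has no preimage), so f is not surjective, hence not bijective.
Because the two images are disjoint, no x < 3 has f(x) = f(3), so we compute f⁻¹(−12): −12 lies in (−19, ∞), so solve −2x − 13 = −12: x = (−12 + 13)/(−2) = −1/2.

-1/2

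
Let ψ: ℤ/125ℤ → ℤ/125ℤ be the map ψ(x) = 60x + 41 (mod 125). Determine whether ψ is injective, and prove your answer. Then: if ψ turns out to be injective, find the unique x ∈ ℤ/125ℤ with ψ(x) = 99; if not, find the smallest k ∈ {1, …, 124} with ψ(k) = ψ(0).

25

We have gcd(60, 125) = 5 > 1. Taking u = 0 and v = 25: ψ(0) = 41 and ψ(25) = 60·25 + 41 = 1541 ≡ 41 (mod 125).
So ψ(0) = ψ(25) while 0 ≠ 25, so ψ is not injective.
Since ψ is not injective, we find the least positive k with ψ(k) = ψ(0): this means 60k ≡ 0 (mod 125), i.e. 125 ∣ 60k. Since gcd(60, 125) = 5, dividing through by 5 this holds exactly when 25 ∣ 12k, and as gcd(12, 25) = 1, exactly when 25 ∣ k.
The smallest positive such k is 25.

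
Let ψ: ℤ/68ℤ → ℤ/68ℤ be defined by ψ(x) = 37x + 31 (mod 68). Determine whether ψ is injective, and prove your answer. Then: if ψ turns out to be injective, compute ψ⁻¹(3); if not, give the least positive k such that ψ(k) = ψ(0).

36

Recall that ψ is injective when ψ(s) = ψ(t) forces s = t.
If ψ(s) = ψ(t), then 37s ≡ 37t (mod 68). Because gcd(37, 68) = 1, we may cancel 37 to get s ≡ t (mod 68).
Hence ψ is injective.
We now compute 37⁻¹ mod 68 explicitly. Euclid's algorithm: 68 = 1·37 + 31, 37 = 1·31 + 6, 31 = 5·6 + 1; back-substituting gives 1 = 57·37 − 31·68, so 37⁻¹ ≡ 57 (mod 68).
Since ψ is injective, we find ψ⁻¹(3): we need 37x ≡ 3 − 31 ≡ 40 (mod 68). Using 37⁻¹ = 57: x ≡ 57·40 = 2280 = 33·68 + 36, so x = 36.
Check: ψ(36) = 37·36 + 31 = 1363 = 20·68 + 3 ≡ 3 (mod 68).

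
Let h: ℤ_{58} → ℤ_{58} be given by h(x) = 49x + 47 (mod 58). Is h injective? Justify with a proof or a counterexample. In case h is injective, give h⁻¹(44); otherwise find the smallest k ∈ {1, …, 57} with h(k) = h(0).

Suppose h(x_1) = h(x_2) in ℤ_{58}. Then 49x_1 + 47 ≡ 49x_2 + 47 (mod 58), so 49(x_1 − x_2) ≡ 0 (mod 58).
Since gcd(49, 58) = 1, 49 is invertible modulo 58, thus x_1 − x_2 ≡ 0 (mod 58), i.e. x_1 = x_2.
Therefore h is injective.
We now compute 49⁻¹ mod 58 explicitly. Euclid's algorithm: 58 = 1·49 + 9, 49 = 5·9 + 4, 9 = 2·4 + 1; back-substituting gives 1 = 45·49 − 38·58, so 49⁻¹ ≡ 45 (mod 58).
Since h is injective, we compute h⁻¹(44): solve 49x + 47 ≡ 44 (mod 58), i.e. 49x ≡ 55 (mod 58).
Multiplying by 49⁻¹ = 45 gives x ≡ 45·55 = 2475 = 42·58 + 39 ≡ 39 (mod 58).
Check: h(39) = 49·39 + 47 = 1958 = 33·58 + 44 ≡ 44 (mod 58).

39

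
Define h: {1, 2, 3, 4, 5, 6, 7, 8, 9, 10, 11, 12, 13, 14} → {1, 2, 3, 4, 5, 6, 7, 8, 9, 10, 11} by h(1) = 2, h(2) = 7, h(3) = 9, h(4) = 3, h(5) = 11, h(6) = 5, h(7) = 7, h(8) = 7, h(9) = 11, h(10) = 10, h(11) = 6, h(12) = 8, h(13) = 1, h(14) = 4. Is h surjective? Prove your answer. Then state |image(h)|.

Every element of the codomain has a preimage: 1 = h(13), 2 = h(1), 3 = h(4), 4 = h(14), 5 = h(6), 6 = h(11), 7 = h(2), 8 = h(12), 9 = h(3), 10 = h(10), 11 = h(5).
Hence h is surjective.
The image of h is {1, 2, 3, 4, 5, 6, 7, 8, 9, 10, 11}, which has 11 elements.

11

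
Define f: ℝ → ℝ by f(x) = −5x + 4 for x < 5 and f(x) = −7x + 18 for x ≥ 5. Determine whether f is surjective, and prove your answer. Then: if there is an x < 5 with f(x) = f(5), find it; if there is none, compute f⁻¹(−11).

21/5

Both pieces are strictly decreasing (slopes −5 and −7), so each is injective on its own interval.
The left piece maps (−∞, 5) onto (−21, ∞); the right piece maps [5, ∞) onto (−∞, −17].
The union (−21, ∞) ∪ (−∞, −17] covers ℝ, so f is surjective.
For the follow-up: the images overlap, so an x < 5 with f(x) = f(5) exists. f(5) = −17; solving −5x + 4 = −17 for x < 5 gives x = (−17 − 4)/(−5) = 21/5.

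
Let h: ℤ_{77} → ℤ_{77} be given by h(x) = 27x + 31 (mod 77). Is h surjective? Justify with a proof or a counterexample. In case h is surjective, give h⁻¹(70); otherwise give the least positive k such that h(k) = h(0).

10

Since gcd(27, 77) = 1, 27 is invertible modulo 77. Euclid's algorithm: 77 = 2·27 + 23, 27 = 1·23 + 4, 23 = 5·4 + 3, 4 = 1·3 + 1; back-substituting gives 1 = 20·27 − 7·77, so 27⁻¹ ≡ 20 (mod 77).
For any y ∈ ℤ_{77}, x = 20(y − 31) mod 77 satisfies h(x) = 27·20(y − 31) + 31 ≡ y (since 27·20 ≡ 1 mod 77). So every y has a preimage.
Hence h is surjective.
Since h is surjective, we find h⁻¹(70): we need 27x ≡ 70 − 31 ≡ 39 (mod 77). Using 27⁻¹ = 20: x ≡ 20·39 = 780 = 10·77 + 10, so x = 10.
Check: h(10) = 27·10 + 31 = 301 = 3·77 + 70 ≡ 70 (mod 77).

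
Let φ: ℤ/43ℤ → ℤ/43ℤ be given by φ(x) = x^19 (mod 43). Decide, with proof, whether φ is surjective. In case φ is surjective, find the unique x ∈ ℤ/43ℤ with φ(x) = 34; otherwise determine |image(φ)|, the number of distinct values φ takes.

Since 43 is prime, the nonzero elements of ℤ/43ℤ form a cyclic group of order 42.
As gcd(19, 42) = 1, raising to the 19th power is a bijection on this group: if a^19 ≡ b^19 then (ab^{−1})^19 = 1, and the only element of order dividing gcd(19, 42) = 1 is 1, so a = b.
With φ(0) = 0 this makes φ injective on all of ℤ/43ℤ, hence bijective (finite equal-size domain and codomain). In particular φ is surjective.
Since φ is surjective, we find the preimage of 34. The inverse of x ↦ x^19 on (ℤ/43ℤ)^× is x ↦ x^31, because 19·31 = 589 = 14·42 + 1 ≡ 1 (mod 42) and x^{42} = 1 for x ≠ 0 (Fermat). So φ⁻¹(34) = 34^31 mod 43.
Repeated squaring mod 43: 34^1 ≡ 34, 34^2 ≡ 34² = 1156 ≡ 38, 34^4 ≡ 38² = 1444 ≡ 25, 34^8 ≡ 25² = 625 ≡ 23, 34^16 ≡ 23² = 529 ≡ 13. Since 31 = 16 + 8 + 4 + 2 + 1, 34^31 ≡ 13·23·25·38·34: 13·23 = 299 ≡ 41, then 41·25 = 1025 ≡ 36, then 36·38 = 1368 ≡ 35, then 35·34 = 1190 ≡ 29. So 34^31 ≡ 29 (mod 43).
Hence φ⁻¹(34) = 29.

29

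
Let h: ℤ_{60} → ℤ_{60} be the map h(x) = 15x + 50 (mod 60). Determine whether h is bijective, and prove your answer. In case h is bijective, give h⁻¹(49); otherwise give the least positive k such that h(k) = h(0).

4

Recall that injectivity means: for all u, v in the domain, h(u) = h(v) implies u = v.
We have gcd(15, 60) = 15 > 1. Taking u = 0 and v = 4: h(0) = 50 and h(4) = 15·4 + 50 = 110 ≡ 50 (mod 60).
So h(0) = h(4) while 0 ≠ 4, thus h is not injective, hence not bijective.
Since h is not bijective, we find the least positive k with h(k) = h(0): this means 15k ≡ 0 (mod 60), i.e. 60 ∣ 15k. Since gcd(15, 60) = 15, dividing through by 15 this holds exactly when 4 ∣ k.
The smallest positive such k is 4.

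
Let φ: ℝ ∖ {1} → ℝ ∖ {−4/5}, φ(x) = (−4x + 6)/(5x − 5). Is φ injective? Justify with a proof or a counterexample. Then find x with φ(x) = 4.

13/12

Suppose φ(s) = φ(t). Cross-multiplying: (−4s + 6)(5t − 5) = (−4t + 6)(5s − 5).
Expanding both sides and cancelling the symmetric terms leaves −10·(s − t) = 0. Since −10 ≠ 0, s = t. Therefore φ is injective.
Solving φ(x) = 4: cross-multiplying gives −4x + 6 = 4(5x − 5), which rearranges to −24x = −26, so x = 13/12.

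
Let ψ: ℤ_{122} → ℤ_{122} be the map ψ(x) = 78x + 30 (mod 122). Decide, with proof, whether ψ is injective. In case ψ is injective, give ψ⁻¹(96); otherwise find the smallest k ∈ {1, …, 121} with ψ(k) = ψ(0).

By definition, ψ is injective when ψ(x_1) = ψ(x_2) forces x_1 = x_2.
We have gcd(78, 122) = 2 > 1. Taking x_1 = 0 and x_2 = 61: ψ(0) = 30 and ψ(61) = 78·61 + 30 = 4788 ≡ 30 (mod 122).
So ψ(0) = ψ(61) while 0 ≠ 61, thus ψ is not injective.
Since ψ is not injective, we find the least positive k with ψ(k) = ψ(0): this means 78k ≡ 0 (mod 122), i.e. 122 ∣ 78k. Since gcd(78, 122) = 2, dividing through by 2 this holds exactly when 61 ∣ 39k, and as gcd(39, 61) = 1, exactly when 61 ∣ k.
The smallest positive such k is 61.

61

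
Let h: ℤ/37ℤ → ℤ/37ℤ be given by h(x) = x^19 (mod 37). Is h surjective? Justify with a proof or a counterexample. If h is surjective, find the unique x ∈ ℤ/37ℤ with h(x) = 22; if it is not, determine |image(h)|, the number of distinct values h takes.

Since 37 is prime, the nonzero elements of ℤ/37ℤ form a cyclic group of order 36.
As gcd(19, 36) = 1, raising to the 19th power is a bijection on this group: if s^19 ≡ t^19 then (st^{−1})^19 = 1, and the only element of order dividing gcd(19, 36) = 1 is 1, so s = t.
With h(0) = 0 this makes h injective on all of ℤ/37ℤ, hence bijective (finite equal-size domain and codomain). In particular h is surjective.
Since h is surjective, we find the preimage of 22. The inverse of x ↦ x^19 on (ℤ/37ℤ)^× is x ↦ x^19, because 19·19 = 361 = 10·36 + 1 ≡ 1 (mod 36) and x^{36} = 1 for x ≠ 0 (Fermat). So h⁻¹(22) = 22^19 mod 37.
Repeated squaring mod 37: 22^1 ≡ 22, 22^2 ≡ 22² = 484 ≡ 3, 22^4 ≡ 3² = 9, 22^8 ≡ 9² = 81 ≡ 7, 22^16 ≡ 7² = 49 ≡ 12. Since 19 = 16 + 2 + 1, 22^19 ≡ 12·3·22: 12·3 = 36, then 36·22 = 792 ≡ 15. So 22^19 ≡ 15 (mod 37).
Hence h⁻¹(22) = 15.

15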